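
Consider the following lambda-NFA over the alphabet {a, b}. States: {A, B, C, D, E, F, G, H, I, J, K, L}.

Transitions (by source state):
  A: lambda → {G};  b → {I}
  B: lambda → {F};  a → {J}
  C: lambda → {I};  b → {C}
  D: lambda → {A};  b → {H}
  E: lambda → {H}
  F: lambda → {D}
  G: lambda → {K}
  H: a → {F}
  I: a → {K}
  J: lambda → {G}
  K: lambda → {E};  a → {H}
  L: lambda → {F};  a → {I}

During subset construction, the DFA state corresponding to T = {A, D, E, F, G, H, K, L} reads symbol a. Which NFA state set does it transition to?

{A, D, E, F, G, H, I, K}

H on a → {F}.
K on a → {H}.
L on a → {I}.
No a-transition from A, D, E, F, G.
Union after reading a: {F, H, I}.
Now take the lambda-closure:
From F via lambda: add D.
From D via lambda: add A.
From A via lambda: add G.
From G via lambda: add K.
From K via lambda: add E.
No new states can be added; the closed set is {A, D, E, F, G, H, I, K}.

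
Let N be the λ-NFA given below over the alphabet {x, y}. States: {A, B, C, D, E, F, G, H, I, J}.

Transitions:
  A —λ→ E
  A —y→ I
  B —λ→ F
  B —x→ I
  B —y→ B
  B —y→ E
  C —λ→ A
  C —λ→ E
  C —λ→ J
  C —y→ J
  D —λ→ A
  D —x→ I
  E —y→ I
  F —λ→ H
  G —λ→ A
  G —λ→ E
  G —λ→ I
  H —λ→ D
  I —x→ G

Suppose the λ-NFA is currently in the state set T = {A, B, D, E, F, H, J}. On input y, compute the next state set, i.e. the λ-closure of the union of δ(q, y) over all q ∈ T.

A on y → {I}.
B on y → {B, E}.
E on y → {I}.
No y-transition from D, F, H, J.
Union after reading y: {B, E, I}.
Now take the λ-closure:
From B via λ: add F.
From F via λ: add H.
From H via λ: add D.
From D via λ: add A.
No new states can be added; the closed set is {A, B, D, E, F, H, I}.

{A, B, D, E, F, H, I}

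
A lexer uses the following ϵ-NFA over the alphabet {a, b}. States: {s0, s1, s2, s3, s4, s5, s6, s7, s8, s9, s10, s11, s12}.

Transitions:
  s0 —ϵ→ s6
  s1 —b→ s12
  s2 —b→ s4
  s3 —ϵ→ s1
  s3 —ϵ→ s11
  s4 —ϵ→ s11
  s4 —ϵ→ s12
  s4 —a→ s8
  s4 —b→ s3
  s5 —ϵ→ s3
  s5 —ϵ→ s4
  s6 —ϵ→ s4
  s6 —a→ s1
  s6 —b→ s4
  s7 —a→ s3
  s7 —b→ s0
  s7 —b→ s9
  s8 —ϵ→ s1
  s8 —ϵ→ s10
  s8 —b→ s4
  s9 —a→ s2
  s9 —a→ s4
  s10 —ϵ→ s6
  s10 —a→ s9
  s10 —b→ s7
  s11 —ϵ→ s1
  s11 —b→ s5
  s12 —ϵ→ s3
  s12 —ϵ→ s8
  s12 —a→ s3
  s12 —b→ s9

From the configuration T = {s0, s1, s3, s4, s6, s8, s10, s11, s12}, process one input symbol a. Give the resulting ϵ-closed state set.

{s1, s3, s4, s6, s8, s9, s10, s11, s12}

s4 on a → {s8}.
s6 on a → {s1}.
s10 on a → {s9}.
s12 on a → {s3}.
No a-transition from s0, s1, s3, s8, s11.
Union after reading a: {s1, s3, s8, s9}.
Now take the ϵ-closure:
From s3 via ϵ: add s11.
From s8 via ϵ: add s10.
From s10 via ϵ: add s6.
From s6 via ϵ: add s4.
From s4 via ϵ: add s12.
No new states can be added; the closed set is {s1, s3, s4, s6, s8, s9, s10, s11, s12}.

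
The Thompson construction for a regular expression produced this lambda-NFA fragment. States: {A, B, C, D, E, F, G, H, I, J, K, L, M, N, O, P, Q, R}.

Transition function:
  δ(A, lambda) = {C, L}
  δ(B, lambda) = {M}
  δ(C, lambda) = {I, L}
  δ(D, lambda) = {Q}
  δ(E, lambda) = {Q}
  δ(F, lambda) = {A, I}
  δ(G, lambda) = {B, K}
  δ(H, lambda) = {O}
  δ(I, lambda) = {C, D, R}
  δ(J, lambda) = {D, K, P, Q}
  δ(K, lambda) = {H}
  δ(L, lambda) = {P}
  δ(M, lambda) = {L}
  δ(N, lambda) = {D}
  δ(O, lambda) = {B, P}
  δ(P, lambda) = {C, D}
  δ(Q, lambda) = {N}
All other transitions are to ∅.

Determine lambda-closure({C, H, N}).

{B, C, D, H, I, L, M, N, O, P, Q, R}

Start with {C, H, N}.
From C via lambda: add I, L.
From H via lambda: add O.
From N via lambda: add D.
From D via lambda: add Q.
From I via lambda: add R.
From L via lambda: add P.
From O via lambda: add B.
From B via lambda: add M.
No new states can be added; the closed set is {B, C, D, H, I, L, M, N, O, P, Q, R}.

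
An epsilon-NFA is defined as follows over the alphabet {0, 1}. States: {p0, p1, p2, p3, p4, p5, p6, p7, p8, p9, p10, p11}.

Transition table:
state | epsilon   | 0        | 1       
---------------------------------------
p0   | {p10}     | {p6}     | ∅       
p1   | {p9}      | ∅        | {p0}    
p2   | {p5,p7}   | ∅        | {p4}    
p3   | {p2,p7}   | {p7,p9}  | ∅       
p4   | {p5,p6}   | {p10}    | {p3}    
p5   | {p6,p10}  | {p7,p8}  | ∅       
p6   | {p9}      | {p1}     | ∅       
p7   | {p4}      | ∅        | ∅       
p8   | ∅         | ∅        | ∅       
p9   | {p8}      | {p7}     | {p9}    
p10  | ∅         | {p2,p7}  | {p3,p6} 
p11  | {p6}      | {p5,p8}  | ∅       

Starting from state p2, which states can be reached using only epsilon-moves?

{p2, p4, p5, p6, p7, p8, p9, p10}

Start with {p2}.
From p2 via epsilon: add p5, p7.
From p5 via epsilon: add p6, p10.
From p7 via epsilon: add p4.
From p6 via epsilon: add p9.
From p9 via epsilon: add p8.
No new states can be added; the closed set is {p2, p4, p5, p6, p7, p8, p9, p10}.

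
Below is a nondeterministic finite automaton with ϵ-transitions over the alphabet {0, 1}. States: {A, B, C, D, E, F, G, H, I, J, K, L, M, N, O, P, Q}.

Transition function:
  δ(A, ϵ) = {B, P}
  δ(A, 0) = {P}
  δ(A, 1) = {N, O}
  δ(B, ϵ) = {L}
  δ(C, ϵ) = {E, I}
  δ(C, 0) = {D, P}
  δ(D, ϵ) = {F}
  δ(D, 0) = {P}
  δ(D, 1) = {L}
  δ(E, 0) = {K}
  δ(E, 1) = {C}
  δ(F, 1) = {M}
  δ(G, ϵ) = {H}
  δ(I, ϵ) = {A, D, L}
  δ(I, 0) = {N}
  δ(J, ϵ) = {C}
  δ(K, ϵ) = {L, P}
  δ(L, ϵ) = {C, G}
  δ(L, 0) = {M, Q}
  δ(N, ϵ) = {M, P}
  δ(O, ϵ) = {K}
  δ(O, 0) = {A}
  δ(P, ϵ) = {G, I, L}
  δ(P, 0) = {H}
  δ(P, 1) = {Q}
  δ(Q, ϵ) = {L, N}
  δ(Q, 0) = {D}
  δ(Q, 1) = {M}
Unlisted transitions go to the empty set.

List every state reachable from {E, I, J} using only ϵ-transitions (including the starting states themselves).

{A, B, C, D, E, F, G, H, I, J, L, P}

Start with {E, I, J}.
From I via ϵ: add A, D, L.
From J via ϵ: add C.
From A via ϵ: add B, P.
From D via ϵ: add F.
From L via ϵ: add G.
From G via ϵ: add H.
No new states can be added; the closed set is {A, B, C, D, E, F, G, H, I, J, L, P}.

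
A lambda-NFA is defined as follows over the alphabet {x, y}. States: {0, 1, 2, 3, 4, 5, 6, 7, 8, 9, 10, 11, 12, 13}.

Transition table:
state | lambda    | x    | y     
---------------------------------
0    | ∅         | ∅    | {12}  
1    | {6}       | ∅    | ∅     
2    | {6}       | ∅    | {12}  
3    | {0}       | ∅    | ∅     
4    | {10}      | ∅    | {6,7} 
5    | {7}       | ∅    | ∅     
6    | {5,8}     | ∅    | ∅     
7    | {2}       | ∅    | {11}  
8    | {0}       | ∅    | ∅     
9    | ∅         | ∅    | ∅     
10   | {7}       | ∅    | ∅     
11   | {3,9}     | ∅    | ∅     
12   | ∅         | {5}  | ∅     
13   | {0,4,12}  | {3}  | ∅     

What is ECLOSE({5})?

Start with {5}.
From 5 via lambda: add 7.
From 7 via lambda: add 2.
From 2 via lambda: add 6.
From 6 via lambda: add 8.
From 8 via lambda: add 0.
No new states can be added; the closed set is {0, 2, 5, 6, 7, 8}.

{0, 2, 5, 6, 7, 8}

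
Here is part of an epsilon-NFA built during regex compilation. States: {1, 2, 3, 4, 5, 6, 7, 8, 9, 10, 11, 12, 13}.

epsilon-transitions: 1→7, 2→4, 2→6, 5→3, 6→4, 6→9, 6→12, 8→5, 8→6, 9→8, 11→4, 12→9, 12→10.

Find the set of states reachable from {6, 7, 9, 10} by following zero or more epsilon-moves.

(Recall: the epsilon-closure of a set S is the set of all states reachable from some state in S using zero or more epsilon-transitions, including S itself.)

{3, 4, 5, 6, 7, 8, 9, 10, 12}

Start with {6, 7, 9, 10}.
From 6 via epsilon: add 4, 12.
From 9 via epsilon: add 8.
From 8 via epsilon: add 5.
From 5 via epsilon: add 3.
No new states can be added; the closed set is {3, 4, 5, 6, 7, 8, 9, 10, 12}.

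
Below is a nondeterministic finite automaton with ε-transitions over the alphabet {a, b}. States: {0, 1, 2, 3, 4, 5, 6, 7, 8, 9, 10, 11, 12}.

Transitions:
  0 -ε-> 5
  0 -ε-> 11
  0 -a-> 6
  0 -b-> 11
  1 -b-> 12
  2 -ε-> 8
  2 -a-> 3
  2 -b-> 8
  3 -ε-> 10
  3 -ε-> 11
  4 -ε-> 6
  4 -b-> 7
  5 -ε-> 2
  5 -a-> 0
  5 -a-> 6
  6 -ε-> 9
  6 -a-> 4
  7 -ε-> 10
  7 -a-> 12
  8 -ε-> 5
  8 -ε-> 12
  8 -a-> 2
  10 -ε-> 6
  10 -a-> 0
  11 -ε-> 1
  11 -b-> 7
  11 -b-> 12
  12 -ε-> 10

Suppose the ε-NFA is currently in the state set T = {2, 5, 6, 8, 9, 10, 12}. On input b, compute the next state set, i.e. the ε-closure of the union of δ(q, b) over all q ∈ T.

2 on b → {8}.
No b-transition from 5, 6, 8, 9, 10, 12.
Union after reading b: {8}.
Now take the ε-closure:
From 8 via ε: add 5, 12.
From 5 via ε: add 2.
From 12 via ε: add 10.
From 10 via ε: add 6.
From 6 via ε: add 9.
No new states can be added; the closed set is {2, 5, 6, 8, 9, 10, 12}.

{2, 5, 6, 8, 9, 10, 12}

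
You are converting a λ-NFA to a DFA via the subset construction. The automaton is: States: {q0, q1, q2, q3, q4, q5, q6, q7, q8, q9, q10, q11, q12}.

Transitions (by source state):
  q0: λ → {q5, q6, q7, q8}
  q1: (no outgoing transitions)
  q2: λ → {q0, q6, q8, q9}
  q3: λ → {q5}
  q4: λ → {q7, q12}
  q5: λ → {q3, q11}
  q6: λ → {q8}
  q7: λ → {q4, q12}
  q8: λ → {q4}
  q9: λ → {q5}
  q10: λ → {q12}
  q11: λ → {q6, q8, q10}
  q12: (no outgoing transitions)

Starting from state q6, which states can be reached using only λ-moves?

Start with {q6}.
From q6 via λ: add q8.
From q8 via λ: add q4.
From q4 via λ: add q7, q12.
No new states can be added; the closed set is {q4, q6, q7, q8, q12}.

{q4, q6, q7, q8, q12}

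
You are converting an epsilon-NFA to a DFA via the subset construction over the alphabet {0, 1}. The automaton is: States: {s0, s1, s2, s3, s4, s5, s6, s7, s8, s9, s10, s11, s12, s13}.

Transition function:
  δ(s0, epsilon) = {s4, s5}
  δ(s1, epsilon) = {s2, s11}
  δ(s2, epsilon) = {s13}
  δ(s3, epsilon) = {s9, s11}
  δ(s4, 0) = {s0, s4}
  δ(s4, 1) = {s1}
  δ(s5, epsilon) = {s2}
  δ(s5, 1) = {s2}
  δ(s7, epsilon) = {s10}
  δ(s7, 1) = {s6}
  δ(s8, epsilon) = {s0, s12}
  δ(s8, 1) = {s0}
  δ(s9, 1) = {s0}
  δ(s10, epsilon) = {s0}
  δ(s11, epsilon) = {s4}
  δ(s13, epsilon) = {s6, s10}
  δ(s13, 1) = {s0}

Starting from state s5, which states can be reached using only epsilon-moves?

{s0, s2, s4, s5, s6, s10, s13}

Start with {s5}.
From s5 via epsilon: add s2.
From s2 via epsilon: add s13.
From s13 via epsilon: add s6, s10.
From s10 via epsilon: add s0.
From s0 via epsilon: add s4.
No new states can be added; the closed set is {s0, s2, s4, s5, s6, s10, s13}.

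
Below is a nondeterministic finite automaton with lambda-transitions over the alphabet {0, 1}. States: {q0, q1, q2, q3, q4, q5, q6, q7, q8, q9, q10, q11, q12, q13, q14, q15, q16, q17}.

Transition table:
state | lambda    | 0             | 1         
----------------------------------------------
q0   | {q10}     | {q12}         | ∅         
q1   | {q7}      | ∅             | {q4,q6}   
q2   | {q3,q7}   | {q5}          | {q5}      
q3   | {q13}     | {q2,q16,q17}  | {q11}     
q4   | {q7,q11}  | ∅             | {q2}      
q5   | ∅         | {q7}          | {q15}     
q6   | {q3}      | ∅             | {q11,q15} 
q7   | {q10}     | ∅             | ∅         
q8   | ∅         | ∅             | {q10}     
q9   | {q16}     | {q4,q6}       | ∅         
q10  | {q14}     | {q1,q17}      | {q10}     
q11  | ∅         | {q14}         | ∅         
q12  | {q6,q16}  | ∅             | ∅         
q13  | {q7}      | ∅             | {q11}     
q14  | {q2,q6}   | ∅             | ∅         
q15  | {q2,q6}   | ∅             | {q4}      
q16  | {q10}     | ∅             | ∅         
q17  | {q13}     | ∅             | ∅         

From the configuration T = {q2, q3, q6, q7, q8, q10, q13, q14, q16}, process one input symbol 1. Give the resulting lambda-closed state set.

{q2, q3, q5, q6, q7, q10, q11, q13, q14, q15}

q2 on 1 → {q5}.
q3 on 1 → {q11}.
q6 on 1 → {q11, q15}.
q8 on 1 → {q10}.
q10 on 1 → {q10}.
q13 on 1 → {q11}.
No 1-transition from q7, q14, q16.
Union after reading 1: {q5, q10, q11, q15}.
Now take the lambda-closure:
From q10 via lambda: add q14.
From q15 via lambda: add q2, q6.
From q2 via lambda: add q3, q7.
From q3 via lambda: add q13.
No new states can be added; the closed set is {q2, q3, q5, q6, q7, q10, q11, q13, q14, q15}.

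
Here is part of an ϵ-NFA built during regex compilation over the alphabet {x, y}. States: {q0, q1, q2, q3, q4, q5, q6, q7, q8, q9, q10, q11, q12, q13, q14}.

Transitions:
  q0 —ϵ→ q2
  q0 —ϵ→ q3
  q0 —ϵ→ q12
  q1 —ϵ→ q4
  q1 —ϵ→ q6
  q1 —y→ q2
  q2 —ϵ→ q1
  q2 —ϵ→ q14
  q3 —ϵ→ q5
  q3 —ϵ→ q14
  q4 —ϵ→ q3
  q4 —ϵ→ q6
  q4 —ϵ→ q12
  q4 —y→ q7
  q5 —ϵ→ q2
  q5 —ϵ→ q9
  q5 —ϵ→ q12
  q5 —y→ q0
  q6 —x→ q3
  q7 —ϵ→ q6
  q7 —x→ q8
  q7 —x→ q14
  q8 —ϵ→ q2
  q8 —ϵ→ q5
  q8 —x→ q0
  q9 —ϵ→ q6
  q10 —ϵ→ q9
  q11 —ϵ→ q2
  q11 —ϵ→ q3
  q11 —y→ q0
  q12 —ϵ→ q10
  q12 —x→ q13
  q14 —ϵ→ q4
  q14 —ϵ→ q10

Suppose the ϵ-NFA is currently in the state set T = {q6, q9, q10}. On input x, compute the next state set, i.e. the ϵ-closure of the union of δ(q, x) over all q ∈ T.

{q1, q2, q3, q4, q5, q6, q9, q10, q12, q14}

q6 on x → {q3}.
No x-transition from q9, q10.
Union after reading x: {q3}.
Now take the ϵ-closure:
From q3 via ϵ: add q5, q14.
From q5 via ϵ: add q2, q9, q12.
From q14 via ϵ: add q4, q10.
From q2 via ϵ: add q1.
From q4 via ϵ: add q6.
No new states can be added; the closed set is {q1, q2, q3, q4, q5, q6, q9, q10, q12, q14}.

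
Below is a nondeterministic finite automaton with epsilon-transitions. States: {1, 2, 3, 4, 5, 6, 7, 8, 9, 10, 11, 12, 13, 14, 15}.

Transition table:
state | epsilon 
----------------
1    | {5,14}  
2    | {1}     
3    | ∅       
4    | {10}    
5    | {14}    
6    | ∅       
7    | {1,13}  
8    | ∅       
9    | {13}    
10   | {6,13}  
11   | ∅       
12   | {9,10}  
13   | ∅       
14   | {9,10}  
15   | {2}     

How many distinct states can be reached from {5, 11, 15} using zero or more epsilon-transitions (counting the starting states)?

Start with {5, 11, 15}.
From 5 via epsilon: add 14.
From 15 via epsilon: add 2.
From 2 via epsilon: add 1.
From 14 via epsilon: add 9, 10.
From 9 via epsilon: add 13.
From 10 via epsilon: add 6.
epsilon-closure = {1, 2, 5, 6, 9, 10, 11, 13, 14, 15}, which has 10 states.

10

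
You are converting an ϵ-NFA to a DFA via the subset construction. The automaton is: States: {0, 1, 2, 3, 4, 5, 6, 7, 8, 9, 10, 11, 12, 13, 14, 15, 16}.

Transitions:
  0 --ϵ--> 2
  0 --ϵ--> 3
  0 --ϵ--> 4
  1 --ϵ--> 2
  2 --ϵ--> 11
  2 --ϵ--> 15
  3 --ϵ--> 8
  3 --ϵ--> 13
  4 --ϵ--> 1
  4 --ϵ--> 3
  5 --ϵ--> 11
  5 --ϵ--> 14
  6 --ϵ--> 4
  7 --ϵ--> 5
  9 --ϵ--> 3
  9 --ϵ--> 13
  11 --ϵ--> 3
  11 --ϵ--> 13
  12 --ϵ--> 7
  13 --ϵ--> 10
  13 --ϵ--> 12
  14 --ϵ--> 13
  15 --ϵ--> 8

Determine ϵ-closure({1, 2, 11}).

Start with {1, 2, 11}.
From 2 via ϵ: add 15.
From 11 via ϵ: add 3, 13.
From 3 via ϵ: add 8.
From 13 via ϵ: add 10, 12.
From 12 via ϵ: add 7.
From 7 via ϵ: add 5.
From 5 via ϵ: add 14.
No new states can be added; the closed set is {1, 2, 3, 5, 7, 8, 10, 11, 12, 13, 14, 15}.

{1, 2, 3, 5, 7, 8, 10, 11, 12, 13, 14, 15}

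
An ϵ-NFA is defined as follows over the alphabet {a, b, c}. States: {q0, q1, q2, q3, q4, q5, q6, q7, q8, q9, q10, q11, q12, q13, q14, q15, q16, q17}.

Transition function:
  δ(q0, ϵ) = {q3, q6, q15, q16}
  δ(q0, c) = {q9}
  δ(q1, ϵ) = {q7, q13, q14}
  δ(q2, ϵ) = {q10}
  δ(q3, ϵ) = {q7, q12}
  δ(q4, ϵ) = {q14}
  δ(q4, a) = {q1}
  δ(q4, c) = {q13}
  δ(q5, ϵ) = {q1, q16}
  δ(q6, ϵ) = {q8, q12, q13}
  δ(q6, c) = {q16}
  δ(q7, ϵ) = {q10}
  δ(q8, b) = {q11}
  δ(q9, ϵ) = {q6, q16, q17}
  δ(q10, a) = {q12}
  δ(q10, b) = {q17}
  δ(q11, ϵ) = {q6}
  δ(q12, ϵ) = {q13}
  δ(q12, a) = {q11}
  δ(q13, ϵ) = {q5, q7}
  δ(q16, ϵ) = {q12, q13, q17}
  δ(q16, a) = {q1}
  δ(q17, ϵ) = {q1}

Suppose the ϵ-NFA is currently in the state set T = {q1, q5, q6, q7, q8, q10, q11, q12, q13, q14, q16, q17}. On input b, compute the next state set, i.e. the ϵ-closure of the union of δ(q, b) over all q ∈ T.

{q1, q5, q6, q7, q8, q10, q11, q12, q13, q14, q16, q17}

q8 on b → {q11}.
q10 on b → {q17}.
No b-transition from q1, q5, q6, q7, q11, q12, q13, q14, q16, q17.
Union after reading b: {q11, q17}.
Now take the ϵ-closure:
From q11 via ϵ: add q6.
From q17 via ϵ: add q1.
From q1 via ϵ: add q7, q13, q14.
From q6 via ϵ: add q8, q12.
From q7 via ϵ: add q10.
From q13 via ϵ: add q5.
From q5 via ϵ: add q16.
No new states can be added; the closed set is {q1, q5, q6, q7, q8, q10, q11, q12, q13, q14, q16, q17}.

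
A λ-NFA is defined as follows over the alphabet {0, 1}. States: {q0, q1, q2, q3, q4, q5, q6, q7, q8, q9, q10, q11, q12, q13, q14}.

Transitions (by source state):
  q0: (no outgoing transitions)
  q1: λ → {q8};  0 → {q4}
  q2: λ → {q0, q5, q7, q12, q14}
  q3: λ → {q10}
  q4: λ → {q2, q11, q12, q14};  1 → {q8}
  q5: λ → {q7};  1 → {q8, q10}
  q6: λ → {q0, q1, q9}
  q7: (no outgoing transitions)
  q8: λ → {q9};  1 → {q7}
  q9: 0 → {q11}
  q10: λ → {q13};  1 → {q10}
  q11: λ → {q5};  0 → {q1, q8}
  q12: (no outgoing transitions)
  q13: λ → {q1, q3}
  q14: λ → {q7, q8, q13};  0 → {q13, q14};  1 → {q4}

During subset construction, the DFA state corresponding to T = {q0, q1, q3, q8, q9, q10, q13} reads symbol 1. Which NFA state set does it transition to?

q8 on 1 → {q7}.
q10 on 1 → {q10}.
No 1-transition from q0, q1, q3, q9, q13.
Union after reading 1: {q7, q10}.
Now take the λ-closure:
From q10 via λ: add q13.
From q13 via λ: add q1, q3.
From q1 via λ: add q8.
From q8 via λ: add q9.
No new states can be added; the closed set is {q1, q3, q7, q8, q9, q10, q13}.

{q1, q3, q7, q8, q9, q10, q13}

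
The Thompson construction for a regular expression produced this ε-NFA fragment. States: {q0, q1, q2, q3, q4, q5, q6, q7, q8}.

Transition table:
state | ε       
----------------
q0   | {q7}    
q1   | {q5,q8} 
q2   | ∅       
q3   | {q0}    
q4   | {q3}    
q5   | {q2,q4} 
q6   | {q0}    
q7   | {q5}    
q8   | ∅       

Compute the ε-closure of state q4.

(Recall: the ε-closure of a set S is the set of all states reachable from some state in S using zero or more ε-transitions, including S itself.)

{q0, q2, q3, q4, q5, q7}

Start with {q4}.
From q4 via ε: add q3.
From q3 via ε: add q0.
From q0 via ε: add q7.
From q7 via ε: add q5.
From q5 via ε: add q2.
No new states can be added; the closed set is {q0, q2, q3, q4, q5, q7}.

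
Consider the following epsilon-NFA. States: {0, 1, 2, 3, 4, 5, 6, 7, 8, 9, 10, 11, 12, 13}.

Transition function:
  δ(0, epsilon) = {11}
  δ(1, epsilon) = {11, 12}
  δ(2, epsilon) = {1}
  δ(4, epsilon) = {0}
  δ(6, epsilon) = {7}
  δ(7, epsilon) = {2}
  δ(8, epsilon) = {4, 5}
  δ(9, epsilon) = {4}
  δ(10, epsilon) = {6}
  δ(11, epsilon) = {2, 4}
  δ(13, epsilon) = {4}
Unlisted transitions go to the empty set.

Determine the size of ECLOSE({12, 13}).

Start with {12, 13}.
From 13 via epsilon: add 4.
From 4 via epsilon: add 0.
From 0 via epsilon: add 11.
From 11 via epsilon: add 2.
From 2 via epsilon: add 1.
epsilon-closure = {0, 1, 2, 4, 11, 12, 13}, which has 7 states.

7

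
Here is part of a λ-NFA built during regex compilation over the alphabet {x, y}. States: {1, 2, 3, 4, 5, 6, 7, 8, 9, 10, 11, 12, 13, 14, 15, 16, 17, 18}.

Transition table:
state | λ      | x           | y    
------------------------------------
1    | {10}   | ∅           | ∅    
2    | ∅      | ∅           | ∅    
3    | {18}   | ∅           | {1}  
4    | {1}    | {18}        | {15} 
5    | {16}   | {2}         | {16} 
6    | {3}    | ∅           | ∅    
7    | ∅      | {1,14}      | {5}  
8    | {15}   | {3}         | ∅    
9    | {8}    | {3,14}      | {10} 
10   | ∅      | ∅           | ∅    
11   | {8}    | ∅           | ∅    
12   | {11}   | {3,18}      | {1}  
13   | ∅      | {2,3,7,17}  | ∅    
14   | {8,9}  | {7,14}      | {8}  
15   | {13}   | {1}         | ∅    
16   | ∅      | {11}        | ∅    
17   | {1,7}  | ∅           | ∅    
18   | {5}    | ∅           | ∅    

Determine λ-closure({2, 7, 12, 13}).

{2, 7, 8, 11, 12, 13, 15}

Start with {2, 7, 12, 13}.
From 12 via λ: add 11.
From 11 via λ: add 8.
From 8 via λ: add 15.
No new states can be added; the closed set is {2, 7, 8, 11, 12, 13, 15}.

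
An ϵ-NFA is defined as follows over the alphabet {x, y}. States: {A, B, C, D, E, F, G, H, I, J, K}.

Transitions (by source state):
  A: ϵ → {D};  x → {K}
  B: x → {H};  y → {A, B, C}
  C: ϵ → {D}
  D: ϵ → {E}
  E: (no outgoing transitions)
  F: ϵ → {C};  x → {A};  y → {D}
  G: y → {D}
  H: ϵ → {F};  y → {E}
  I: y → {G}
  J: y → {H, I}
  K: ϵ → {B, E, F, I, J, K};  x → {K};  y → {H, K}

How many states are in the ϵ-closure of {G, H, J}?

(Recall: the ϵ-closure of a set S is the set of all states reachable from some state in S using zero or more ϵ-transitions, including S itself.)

Start with {G, H, J}.
From H via ϵ: add F.
From F via ϵ: add C.
From C via ϵ: add D.
From D via ϵ: add E.
ϵ-closure = {C, D, E, F, G, H, J}, which has 7 states.

7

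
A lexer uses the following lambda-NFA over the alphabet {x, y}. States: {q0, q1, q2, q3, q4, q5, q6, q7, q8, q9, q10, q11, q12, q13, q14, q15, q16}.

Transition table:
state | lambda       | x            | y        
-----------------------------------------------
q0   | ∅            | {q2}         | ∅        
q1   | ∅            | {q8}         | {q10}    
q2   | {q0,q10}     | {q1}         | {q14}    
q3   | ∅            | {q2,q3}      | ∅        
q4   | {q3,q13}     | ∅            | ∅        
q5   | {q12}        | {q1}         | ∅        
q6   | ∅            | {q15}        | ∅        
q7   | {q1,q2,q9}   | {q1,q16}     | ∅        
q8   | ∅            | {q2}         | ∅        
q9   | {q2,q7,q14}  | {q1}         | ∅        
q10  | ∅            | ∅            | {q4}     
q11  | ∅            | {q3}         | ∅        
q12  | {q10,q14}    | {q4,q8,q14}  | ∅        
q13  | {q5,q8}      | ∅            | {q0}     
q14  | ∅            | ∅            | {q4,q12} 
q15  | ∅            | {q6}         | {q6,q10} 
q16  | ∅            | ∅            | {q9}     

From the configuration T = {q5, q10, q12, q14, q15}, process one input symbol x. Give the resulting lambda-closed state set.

q5 on x → {q1}.
q12 on x → {q4, q8, q14}.
q15 on x → {q6}.
No x-transition from q10, q14.
Union after reading x: {q1, q4, q6, q8, q14}.
Now take the lambda-closure:
From q4 via lambda: add q3, q13.
From q13 via lambda: add q5.
From q5 via lambda: add q12.
From q12 via lambda: add q10.
No new states can be added; the closed set is {q1, q3, q4, q5, q6, q8, q10, q12, q13, q14}.

{q1, q3, q4, q5, q6, q8, q10, q12, q13, q14}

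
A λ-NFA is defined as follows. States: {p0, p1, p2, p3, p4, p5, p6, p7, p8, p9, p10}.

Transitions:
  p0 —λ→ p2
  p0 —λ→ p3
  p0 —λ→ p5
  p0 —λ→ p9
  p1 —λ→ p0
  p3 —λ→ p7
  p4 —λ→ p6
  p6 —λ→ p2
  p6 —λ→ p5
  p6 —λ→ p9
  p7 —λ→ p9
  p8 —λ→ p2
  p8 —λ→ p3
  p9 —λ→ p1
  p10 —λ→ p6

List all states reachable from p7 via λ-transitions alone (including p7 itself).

Start with {p7}.
From p7 via λ: add p9.
From p9 via λ: add p1.
From p1 via λ: add p0.
From p0 via λ: add p2, p3, p5.
No new states can be added; the closed set is {p0, p1, p2, p3, p5, p7, p9}.

{p0, p1, p2, p3, p5, p7, p9}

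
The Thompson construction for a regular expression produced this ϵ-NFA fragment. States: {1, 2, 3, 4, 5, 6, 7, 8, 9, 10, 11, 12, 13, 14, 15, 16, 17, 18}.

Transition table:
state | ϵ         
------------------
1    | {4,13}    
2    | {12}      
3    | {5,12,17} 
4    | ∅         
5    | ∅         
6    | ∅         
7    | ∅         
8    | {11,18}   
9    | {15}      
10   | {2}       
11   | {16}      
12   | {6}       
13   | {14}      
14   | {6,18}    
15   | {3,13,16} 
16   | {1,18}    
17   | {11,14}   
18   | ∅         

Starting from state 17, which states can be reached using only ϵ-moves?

Start with {17}.
From 17 via ϵ: add 11, 14.
From 11 via ϵ: add 16.
From 14 via ϵ: add 6, 18.
From 16 via ϵ: add 1.
From 1 via ϵ: add 4, 13.
No new states can be added; the closed set is {1, 4, 6, 11, 13, 14, 16, 17, 18}.

{1, 4, 6, 11, 13, 14, 16, 17, 18}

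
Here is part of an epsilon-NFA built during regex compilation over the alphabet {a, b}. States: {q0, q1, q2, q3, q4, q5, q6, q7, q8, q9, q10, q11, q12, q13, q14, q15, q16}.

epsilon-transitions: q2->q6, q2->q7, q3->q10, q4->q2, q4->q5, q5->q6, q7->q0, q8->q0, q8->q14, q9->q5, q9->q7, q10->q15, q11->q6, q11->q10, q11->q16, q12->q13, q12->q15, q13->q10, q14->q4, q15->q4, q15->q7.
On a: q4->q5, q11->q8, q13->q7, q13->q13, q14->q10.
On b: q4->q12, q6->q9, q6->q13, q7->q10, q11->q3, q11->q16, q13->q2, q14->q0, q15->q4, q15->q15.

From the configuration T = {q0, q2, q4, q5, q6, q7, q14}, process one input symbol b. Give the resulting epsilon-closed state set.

{q0, q2, q4, q5, q6, q7, q9, q10, q12, q13, q15}

q4 on b → {q12}.
q6 on b → {q9, q13}.
q7 on b → {q10}.
q14 on b → {q0}.
No b-transition from q0, q2, q5.
Union after reading b: {q0, q9, q10, q12, q13}.
Now take the epsilon-closure:
From q9 via epsilon: add q5, q7.
From q10 via epsilon: add q15.
From q5 via epsilon: add q6.
From q15 via epsilon: add q4.
From q4 via epsilon: add q2.
No new states can be added; the closed set is {q0, q2, q4, q5, q6, q7, q9, q10, q12, q13, q15}.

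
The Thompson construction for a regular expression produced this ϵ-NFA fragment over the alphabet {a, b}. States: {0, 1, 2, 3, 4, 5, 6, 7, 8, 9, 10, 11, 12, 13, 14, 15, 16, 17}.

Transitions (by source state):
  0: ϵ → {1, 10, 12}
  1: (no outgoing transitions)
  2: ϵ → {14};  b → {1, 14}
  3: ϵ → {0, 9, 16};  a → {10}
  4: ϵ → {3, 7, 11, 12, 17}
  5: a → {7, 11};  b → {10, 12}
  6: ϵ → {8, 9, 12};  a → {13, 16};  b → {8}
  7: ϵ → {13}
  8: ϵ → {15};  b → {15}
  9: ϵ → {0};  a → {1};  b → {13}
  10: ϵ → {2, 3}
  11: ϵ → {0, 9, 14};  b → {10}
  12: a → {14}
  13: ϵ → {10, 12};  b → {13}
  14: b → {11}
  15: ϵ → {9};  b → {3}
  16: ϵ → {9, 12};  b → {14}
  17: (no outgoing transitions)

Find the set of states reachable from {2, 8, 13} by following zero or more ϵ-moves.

Start with {2, 8, 13}.
From 2 via ϵ: add 14.
From 8 via ϵ: add 15.
From 13 via ϵ: add 10, 12.
From 10 via ϵ: add 3.
From 15 via ϵ: add 9.
From 3 via ϵ: add 0, 16.
From 0 via ϵ: add 1.
No new states can be added; the closed set is {0, 1, 2, 3, 8, 9, 10, 12, 13, 14, 15, 16}.

{0, 1, 2, 3, 8, 9, 10, 12, 13, 14, 15, 16}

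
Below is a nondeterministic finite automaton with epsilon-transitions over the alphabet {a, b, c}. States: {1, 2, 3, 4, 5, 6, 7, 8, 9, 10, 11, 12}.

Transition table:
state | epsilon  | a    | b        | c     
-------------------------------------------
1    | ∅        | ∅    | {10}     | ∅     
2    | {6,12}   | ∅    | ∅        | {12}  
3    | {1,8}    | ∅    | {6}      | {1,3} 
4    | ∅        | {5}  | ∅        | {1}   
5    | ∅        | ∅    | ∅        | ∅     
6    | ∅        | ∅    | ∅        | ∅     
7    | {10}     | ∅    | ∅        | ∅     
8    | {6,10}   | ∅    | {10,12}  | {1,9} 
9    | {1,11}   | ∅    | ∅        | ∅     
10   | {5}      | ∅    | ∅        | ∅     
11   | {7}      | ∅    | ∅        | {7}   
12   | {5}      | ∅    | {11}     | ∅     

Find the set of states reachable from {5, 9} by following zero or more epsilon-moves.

{1, 5, 7, 9, 10, 11}

Start with {5, 9}.
From 9 via epsilon: add 1, 11.
From 11 via epsilon: add 7.
From 7 via epsilon: add 10.
No new states can be added; the closed set is {1, 5, 7, 9, 10, 11}.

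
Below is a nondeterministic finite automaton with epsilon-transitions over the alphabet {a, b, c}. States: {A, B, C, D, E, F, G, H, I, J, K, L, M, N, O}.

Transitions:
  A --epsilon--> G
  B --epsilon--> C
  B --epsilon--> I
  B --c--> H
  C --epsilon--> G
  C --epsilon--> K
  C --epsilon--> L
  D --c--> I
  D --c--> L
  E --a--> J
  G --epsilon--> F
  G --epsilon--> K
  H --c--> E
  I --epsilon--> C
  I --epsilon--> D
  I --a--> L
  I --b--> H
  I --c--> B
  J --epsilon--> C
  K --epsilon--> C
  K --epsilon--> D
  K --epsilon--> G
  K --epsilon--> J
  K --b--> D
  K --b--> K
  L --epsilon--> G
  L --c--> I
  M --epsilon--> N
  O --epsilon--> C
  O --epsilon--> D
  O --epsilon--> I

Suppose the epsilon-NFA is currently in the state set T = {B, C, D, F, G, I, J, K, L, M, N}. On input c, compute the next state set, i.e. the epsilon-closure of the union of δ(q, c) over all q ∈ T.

B on c → {H}.
D on c → {I, L}.
I on c → {B}.
L on c → {I}.
No c-transition from C, F, G, J, K, M, N.
Union after reading c: {B, H, I, L}.
Now take the epsilon-closure:
From B via epsilon: add C.
From I via epsilon: add D.
From L via epsilon: add G.
From C via epsilon: add K.
From G via epsilon: add F.
From K via epsilon: add J.
No new states can be added; the closed set is {B, C, D, F, G, H, I, J, K, L}.

{B, C, D, F, G, H, I, J, K, L}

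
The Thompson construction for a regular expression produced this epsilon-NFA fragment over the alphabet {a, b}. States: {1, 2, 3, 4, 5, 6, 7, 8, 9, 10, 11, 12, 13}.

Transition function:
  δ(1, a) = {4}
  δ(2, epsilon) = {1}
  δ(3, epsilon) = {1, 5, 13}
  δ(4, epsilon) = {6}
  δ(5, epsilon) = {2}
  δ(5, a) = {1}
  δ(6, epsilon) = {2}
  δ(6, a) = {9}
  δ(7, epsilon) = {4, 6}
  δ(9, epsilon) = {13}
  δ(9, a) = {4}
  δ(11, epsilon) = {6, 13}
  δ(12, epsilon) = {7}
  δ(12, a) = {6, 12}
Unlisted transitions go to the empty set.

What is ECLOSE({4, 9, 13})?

{1, 2, 4, 6, 9, 13}

Start with {4, 9, 13}.
From 4 via epsilon: add 6.
From 6 via epsilon: add 2.
From 2 via epsilon: add 1.
No new states can be added; the closed set is {1, 2, 4, 6, 9, 13}.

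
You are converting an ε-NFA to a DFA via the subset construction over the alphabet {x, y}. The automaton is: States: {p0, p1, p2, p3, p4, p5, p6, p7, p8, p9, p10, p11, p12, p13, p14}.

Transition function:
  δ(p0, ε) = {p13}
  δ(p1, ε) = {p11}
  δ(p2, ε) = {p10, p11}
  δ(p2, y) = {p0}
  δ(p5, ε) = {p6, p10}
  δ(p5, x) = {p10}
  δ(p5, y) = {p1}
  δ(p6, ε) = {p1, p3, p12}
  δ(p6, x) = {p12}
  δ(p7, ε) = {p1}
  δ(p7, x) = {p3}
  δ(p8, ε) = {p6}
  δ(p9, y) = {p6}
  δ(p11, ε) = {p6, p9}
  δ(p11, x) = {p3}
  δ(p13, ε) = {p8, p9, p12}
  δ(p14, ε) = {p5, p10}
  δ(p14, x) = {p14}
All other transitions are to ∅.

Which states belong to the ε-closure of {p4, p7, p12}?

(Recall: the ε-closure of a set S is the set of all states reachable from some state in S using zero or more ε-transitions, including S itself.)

Start with {p4, p7, p12}.
From p7 via ε: add p1.
From p1 via ε: add p11.
From p11 via ε: add p6, p9.
From p6 via ε: add p3.
No new states can be added; the closed set is {p1, p3, p4, p6, p7, p9, p11, p12}.

{p1, p3, p4, p6, p7, p9, p11, p12}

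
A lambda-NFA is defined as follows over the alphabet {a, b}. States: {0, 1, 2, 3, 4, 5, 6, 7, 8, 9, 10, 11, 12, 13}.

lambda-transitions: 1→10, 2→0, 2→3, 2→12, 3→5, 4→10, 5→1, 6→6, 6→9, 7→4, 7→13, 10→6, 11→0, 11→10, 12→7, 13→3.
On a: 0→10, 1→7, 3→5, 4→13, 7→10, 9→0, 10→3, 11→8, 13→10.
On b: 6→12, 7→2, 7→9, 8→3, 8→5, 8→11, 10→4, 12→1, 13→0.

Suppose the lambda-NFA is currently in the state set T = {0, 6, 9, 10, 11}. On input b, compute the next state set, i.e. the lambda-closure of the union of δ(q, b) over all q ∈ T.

6 on b → {12}.
10 on b → {4}.
No b-transition from 0, 9, 11.
Union after reading b: {4, 12}.
Now take the lambda-closure:
From 4 via lambda: add 10.
From 12 via lambda: add 7.
From 7 via lambda: add 13.
From 10 via lambda: add 6.
From 6 via lambda: add 9.
From 13 via lambda: add 3.
From 3 via lambda: add 5.
From 5 via lambda: add 1.
No new states can be added; the closed set is {1, 3, 4, 5, 6, 7, 9, 10, 12, 13}.

{1, 3, 4, 5, 6, 7, 9, 10, 12, 13}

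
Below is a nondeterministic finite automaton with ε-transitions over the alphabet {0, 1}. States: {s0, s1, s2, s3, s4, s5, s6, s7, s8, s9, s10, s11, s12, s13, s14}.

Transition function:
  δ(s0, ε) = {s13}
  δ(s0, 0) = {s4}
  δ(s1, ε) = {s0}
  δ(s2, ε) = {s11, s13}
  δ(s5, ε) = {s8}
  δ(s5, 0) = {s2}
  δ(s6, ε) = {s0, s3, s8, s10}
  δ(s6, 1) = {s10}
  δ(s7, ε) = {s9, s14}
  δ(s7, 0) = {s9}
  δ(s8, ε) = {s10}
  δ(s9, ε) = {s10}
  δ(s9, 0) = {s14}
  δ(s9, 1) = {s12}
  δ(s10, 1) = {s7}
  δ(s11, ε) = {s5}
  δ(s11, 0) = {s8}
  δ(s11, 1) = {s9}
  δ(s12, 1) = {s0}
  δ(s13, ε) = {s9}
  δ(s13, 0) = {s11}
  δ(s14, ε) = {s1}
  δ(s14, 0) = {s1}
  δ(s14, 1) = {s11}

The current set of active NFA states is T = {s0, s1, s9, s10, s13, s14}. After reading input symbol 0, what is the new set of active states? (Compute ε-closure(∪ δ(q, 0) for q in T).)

{s0, s1, s4, s5, s8, s9, s10, s11, s13, s14}

s0 on 0 → {s4}.
s9 on 0 → {s14}.
s13 on 0 → {s11}.
s14 on 0 → {s1}.
No 0-transition from s1, s10.
Union after reading 0: {s1, s4, s11, s14}.
Now take the ε-closure:
From s1 via ε: add s0.
From s11 via ε: add s5.
From s0 via ε: add s13.
From s5 via ε: add s8.
From s8 via ε: add s10.
From s13 via ε: add s9.
No new states can be added; the closed set is {s0, s1, s4, s5, s8, s9, s10, s11, s13, s14}.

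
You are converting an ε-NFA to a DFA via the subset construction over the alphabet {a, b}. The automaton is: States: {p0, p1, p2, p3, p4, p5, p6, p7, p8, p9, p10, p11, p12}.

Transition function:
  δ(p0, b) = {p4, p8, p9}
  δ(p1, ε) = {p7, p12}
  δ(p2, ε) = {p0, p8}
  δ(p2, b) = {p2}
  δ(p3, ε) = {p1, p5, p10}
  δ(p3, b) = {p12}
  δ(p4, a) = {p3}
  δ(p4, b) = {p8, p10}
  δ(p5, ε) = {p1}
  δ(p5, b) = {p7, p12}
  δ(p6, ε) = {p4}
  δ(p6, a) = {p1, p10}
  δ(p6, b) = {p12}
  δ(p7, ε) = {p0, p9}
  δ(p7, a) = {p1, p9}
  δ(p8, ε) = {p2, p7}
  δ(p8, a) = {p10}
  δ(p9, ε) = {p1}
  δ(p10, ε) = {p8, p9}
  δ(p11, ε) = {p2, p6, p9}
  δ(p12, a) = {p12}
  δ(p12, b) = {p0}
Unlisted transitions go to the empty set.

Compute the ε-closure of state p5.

{p0, p1, p5, p7, p9, p12}

Start with {p5}.
From p5 via ε: add p1.
From p1 via ε: add p7, p12.
From p7 via ε: add p0, p9.
No new states can be added; the closed set is {p0, p1, p5, p7, p9, p12}.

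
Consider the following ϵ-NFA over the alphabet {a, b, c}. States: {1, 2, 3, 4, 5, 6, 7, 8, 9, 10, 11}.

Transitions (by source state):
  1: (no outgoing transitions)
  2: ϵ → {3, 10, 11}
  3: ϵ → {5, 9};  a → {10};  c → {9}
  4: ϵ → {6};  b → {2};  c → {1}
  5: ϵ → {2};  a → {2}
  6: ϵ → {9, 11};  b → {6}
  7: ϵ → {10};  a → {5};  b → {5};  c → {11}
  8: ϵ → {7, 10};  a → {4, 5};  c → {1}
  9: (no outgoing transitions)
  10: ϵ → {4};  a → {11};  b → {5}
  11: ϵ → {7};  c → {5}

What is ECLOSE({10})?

Start with {10}.
From 10 via ϵ: add 4.
From 4 via ϵ: add 6.
From 6 via ϵ: add 9, 11.
From 11 via ϵ: add 7.
No new states can be added; the closed set is {4, 6, 7, 9, 10, 11}.

{4, 6, 7, 9, 10, 11}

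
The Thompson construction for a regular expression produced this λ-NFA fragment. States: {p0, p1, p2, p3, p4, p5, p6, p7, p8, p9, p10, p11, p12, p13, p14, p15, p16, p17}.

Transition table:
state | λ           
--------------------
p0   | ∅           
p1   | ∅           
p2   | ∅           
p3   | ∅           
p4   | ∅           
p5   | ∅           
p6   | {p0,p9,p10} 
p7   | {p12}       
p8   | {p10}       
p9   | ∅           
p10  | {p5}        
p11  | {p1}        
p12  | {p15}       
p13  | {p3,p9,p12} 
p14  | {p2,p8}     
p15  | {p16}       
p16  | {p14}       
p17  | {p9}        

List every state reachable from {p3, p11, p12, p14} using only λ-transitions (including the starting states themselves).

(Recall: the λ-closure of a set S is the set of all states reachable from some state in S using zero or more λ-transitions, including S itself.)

Start with {p3, p11, p12, p14}.
From p11 via λ: add p1.
From p12 via λ: add p15.
From p14 via λ: add p2, p8.
From p8 via λ: add p10.
From p15 via λ: add p16.
From p10 via λ: add p5.
No new states can be added; the closed set is {p1, p2, p3, p5, p8, p10, p11, p12, p14, p15, p16}.

{p1, p2, p3, p5, p8, p10, p11, p12, p14, p15, p16}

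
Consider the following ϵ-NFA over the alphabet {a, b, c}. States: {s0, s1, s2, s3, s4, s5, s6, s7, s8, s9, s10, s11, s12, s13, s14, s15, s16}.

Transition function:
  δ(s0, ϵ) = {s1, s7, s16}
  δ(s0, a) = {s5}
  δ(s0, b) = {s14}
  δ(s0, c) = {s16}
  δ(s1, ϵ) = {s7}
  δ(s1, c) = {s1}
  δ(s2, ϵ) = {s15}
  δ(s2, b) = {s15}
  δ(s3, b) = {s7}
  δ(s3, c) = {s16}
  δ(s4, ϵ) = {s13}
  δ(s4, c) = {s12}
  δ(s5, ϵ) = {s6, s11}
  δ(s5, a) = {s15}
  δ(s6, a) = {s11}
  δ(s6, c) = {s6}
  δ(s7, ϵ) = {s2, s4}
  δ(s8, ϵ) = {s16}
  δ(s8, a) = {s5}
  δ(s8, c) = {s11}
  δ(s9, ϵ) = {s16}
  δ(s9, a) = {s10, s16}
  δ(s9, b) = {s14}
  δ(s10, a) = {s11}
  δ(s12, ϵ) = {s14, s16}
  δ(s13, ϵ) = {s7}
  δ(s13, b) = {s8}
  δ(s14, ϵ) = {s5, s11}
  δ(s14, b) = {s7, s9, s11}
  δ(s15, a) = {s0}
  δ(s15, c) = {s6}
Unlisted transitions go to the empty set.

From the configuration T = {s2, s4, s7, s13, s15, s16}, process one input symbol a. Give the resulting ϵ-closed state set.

s15 on a → {s0}.
No a-transition from s2, s4, s7, s13, s16.
Union after reading a: {s0}.
Now take the ϵ-closure:
From s0 via ϵ: add s1, s7, s16.
From s7 via ϵ: add s2, s4.
From s2 via ϵ: add s15.
From s4 via ϵ: add s13.
No new states can be added; the closed set is {s0, s1, s2, s4, s7, s13, s15, s16}.

{s0, s1, s2, s4, s7, s13, s15, s16}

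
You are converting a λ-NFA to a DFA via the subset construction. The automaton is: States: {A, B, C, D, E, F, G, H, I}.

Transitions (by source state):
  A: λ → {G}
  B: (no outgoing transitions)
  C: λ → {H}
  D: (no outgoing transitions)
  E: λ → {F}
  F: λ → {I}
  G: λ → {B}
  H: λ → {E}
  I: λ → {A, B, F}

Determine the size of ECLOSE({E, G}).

Start with {E, G}.
From E via λ: add F.
From G via λ: add B.
From F via λ: add I.
From I via λ: add A.
λ-closure = {A, B, E, F, G, I}, which has 6 states.

6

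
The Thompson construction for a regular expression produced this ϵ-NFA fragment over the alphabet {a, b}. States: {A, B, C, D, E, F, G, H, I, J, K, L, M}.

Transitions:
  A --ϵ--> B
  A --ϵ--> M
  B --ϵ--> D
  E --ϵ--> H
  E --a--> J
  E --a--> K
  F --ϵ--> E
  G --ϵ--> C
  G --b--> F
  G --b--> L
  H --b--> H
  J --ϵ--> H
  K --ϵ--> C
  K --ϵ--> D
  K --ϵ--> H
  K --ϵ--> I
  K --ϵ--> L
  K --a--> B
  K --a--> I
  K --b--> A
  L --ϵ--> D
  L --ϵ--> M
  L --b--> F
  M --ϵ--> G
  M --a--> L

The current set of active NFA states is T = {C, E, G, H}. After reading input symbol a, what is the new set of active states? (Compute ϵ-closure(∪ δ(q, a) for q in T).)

E on a → {J, K}.
No a-transition from C, G, H.
Union after reading a: {J, K}.
Now take the ϵ-closure:
From J via ϵ: add H.
From K via ϵ: add C, D, I, L.
From L via ϵ: add M.
From M via ϵ: add G.
No new states can be added; the closed set is {C, D, G, H, I, J, K, L, M}.

{C, D, G, H, I, J, K, L, M}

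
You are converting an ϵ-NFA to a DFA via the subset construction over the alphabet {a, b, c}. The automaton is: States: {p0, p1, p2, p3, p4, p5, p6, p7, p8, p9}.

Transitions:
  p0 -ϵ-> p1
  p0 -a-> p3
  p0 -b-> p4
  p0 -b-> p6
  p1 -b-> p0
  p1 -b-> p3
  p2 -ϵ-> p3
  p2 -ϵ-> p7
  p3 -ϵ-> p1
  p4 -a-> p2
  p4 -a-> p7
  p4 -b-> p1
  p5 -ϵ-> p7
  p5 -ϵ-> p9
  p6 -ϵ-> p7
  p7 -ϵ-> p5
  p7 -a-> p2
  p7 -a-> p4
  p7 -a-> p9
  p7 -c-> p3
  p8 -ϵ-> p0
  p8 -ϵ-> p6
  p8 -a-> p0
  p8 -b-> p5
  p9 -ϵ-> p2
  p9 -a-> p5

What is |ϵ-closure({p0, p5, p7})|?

Start with {p0, p5, p7}.
From p0 via ϵ: add p1.
From p5 via ϵ: add p9.
From p9 via ϵ: add p2.
From p2 via ϵ: add p3.
ϵ-closure = {p0, p1, p2, p3, p5, p7, p9}, which has 7 states.

7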